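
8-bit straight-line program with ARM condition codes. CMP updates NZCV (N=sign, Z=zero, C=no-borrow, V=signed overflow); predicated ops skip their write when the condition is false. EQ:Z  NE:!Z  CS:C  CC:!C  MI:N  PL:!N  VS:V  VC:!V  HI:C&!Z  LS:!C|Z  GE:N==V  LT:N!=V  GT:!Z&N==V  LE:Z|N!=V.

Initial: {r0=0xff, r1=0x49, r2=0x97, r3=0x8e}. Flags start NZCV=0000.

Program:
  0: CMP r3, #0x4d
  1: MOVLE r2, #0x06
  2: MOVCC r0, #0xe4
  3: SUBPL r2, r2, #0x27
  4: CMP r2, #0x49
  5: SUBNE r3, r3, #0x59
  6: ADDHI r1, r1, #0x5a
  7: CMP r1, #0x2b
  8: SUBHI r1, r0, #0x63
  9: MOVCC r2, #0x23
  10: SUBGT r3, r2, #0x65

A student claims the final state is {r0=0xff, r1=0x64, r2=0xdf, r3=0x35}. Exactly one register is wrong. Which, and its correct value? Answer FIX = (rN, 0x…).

0: ✓ CMP  NZCV=0011
1: ✓ MOVLE  r2←0x06
2: · MOVCC
3: ✓ SUBPL  r2←0xdf
4: ✓ CMP  NZCV=1010
5: ✓ SUBNE  r3←0x35
6: ✓ ADDHI  r1←0xa3
7: ✓ CMP  NZCV=0011
8: ✓ SUBHI  r1←0x9c
9: · MOVCC
10: · SUBGT

FIX = (r1, 0x9c)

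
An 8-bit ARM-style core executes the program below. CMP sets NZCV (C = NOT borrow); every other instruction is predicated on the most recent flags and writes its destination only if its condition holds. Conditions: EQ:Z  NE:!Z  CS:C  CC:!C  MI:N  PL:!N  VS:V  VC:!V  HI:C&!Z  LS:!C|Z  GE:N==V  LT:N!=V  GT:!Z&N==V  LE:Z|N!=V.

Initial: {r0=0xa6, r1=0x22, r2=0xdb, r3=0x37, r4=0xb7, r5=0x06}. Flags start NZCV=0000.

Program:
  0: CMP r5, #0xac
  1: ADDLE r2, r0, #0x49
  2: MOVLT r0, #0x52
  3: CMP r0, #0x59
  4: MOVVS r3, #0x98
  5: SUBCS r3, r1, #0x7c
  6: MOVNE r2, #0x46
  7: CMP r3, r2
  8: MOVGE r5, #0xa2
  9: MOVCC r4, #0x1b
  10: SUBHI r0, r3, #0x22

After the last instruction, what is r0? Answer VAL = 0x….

0: ✓ CMP  NZCV=0000
1: · ADDLE
2: · MOVLT
3: ✓ CMP  NZCV=0011
4: ✓ MOVVS  r3←0x98
5: ✓ SUBCS  r3←0xa6
6: ✓ MOVNE  r2←0x46
7: ✓ CMP  NZCV=0011
8: · MOVGE
9: · MOVCC
10: ✓ SUBHI  r0←0x84

VAL = 0x84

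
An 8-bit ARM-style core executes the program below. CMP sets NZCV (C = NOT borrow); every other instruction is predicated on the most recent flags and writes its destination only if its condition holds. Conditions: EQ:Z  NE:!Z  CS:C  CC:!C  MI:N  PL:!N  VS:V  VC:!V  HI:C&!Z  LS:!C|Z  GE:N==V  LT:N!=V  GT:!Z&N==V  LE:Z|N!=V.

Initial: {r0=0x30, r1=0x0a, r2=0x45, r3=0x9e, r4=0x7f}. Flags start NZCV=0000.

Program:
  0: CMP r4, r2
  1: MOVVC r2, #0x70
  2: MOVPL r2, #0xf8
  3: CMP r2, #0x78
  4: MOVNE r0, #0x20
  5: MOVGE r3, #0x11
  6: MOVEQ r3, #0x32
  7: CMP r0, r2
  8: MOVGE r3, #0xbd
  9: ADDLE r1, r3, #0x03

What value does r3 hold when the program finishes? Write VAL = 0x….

VAL = 0xbd

[0] flags=0010 → (cmp)
[1] flags=0010 VC?T → r2=0x70
[2] flags=0010 PL?T → r2=0xf8
[3] flags=1010 → (cmp)
[4] flags=1010 NE?T → r0=0x20
[5] flags=1010 GE?F → skip
[6] flags=1010 EQ?F → skip
[7] flags=0000 → (cmp)
[8] flags=0000 GE?T → r3=0xbd
[9] flags=0000 LE?F → skip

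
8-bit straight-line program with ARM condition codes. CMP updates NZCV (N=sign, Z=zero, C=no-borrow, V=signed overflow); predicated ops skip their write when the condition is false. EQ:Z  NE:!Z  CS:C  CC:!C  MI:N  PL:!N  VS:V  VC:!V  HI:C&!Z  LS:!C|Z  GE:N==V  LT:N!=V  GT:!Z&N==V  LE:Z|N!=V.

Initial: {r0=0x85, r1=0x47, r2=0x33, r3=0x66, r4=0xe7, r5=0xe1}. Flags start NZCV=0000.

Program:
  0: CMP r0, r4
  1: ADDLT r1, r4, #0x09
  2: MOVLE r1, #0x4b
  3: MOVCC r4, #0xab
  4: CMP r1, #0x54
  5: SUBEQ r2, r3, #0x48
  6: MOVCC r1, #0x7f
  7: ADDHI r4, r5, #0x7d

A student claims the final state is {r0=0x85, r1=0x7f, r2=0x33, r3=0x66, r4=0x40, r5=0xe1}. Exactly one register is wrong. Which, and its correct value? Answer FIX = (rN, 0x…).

FIX = (r4, 0xab)

0: ✓ CMP  NZCV=1000
1: ✓ ADDLT  r1←0xf0
2: ✓ MOVLE  r1←0x4b
3: ✓ MOVCC  r4←0xab
4: ✓ CMP  NZCV=1000
5: · SUBEQ
6: ✓ MOVCC  r1←0x7f
7: · ADDHI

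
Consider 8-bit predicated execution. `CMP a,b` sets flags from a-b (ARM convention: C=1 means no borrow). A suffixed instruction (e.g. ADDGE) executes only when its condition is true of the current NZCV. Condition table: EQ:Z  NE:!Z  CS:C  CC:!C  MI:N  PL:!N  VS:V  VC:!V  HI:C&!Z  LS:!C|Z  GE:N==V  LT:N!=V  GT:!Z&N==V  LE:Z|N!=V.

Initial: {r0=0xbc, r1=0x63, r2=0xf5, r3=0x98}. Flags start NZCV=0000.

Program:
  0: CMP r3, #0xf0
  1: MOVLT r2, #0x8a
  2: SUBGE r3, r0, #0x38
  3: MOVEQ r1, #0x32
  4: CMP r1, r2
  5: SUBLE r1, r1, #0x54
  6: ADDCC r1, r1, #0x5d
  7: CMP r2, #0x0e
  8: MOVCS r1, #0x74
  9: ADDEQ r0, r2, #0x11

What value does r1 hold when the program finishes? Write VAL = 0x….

VAL = 0x74

[0] flags=1000 → (cmp)
[1] flags=1000 LT?T → r2=0x8a
[2] flags=1000 GE?F → skip
[3] flags=1000 EQ?F → skip
[4] flags=1001 → (cmp)
[5] flags=1001 LE?F → skip
[6] flags=1001 CC?T → r1=0xc0
[7] flags=0011 → (cmp)
[8] flags=0011 CS?T → r1=0x74
[9] flags=0011 EQ?F → skip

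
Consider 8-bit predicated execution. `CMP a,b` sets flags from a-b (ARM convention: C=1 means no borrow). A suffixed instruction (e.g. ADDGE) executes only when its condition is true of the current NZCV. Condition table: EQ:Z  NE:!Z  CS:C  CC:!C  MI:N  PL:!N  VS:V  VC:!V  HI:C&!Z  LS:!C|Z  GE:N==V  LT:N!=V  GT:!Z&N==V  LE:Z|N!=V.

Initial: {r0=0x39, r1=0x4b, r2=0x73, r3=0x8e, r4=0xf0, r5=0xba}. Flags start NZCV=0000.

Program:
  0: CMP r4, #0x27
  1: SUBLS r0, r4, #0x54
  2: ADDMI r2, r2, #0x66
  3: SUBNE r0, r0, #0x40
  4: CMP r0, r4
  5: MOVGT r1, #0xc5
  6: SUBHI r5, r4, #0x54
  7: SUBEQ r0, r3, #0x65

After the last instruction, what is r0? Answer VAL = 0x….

VAL = 0xf9

0: ✓ CMP  NZCV=1010
1: · SUBLS
2: ✓ ADDMI  r2←0xd9
3: ✓ SUBNE  r0←0xf9
4: ✓ CMP  NZCV=0010
5: ✓ MOVGT  r1←0xc5
6: ✓ SUBHI  r5←0x9c
7: · SUBEQ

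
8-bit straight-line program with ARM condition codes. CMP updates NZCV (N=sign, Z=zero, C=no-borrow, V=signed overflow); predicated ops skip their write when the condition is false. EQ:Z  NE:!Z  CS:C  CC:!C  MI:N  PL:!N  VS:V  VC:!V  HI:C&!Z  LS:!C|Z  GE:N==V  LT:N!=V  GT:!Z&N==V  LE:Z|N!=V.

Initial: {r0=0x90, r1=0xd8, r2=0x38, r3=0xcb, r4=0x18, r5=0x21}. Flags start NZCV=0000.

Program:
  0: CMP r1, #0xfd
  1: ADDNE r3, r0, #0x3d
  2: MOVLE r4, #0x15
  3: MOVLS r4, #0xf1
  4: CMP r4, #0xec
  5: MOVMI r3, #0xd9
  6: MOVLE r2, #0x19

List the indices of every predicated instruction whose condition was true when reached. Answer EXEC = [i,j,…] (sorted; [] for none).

EXEC = [1,2,3]

0: ✓ CMP  NZCV=1000
1: ✓ ADDNE  r3←0xcd
2: ✓ MOVLE  r4←0x15
3: ✓ MOVLS  r4←0xf1
4: ✓ CMP  NZCV=0010
5: · MOVMI
6: · MOVLE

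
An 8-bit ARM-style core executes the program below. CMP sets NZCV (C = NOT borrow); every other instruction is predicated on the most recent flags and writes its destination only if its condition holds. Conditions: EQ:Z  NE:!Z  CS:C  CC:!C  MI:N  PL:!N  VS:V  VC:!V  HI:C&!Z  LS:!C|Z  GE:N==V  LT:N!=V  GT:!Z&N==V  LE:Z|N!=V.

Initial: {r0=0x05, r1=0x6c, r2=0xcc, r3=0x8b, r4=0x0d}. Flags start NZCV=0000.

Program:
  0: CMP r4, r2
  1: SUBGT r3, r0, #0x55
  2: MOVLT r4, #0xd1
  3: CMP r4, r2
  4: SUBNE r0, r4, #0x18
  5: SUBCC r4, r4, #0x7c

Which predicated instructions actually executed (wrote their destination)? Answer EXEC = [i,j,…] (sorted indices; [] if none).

EXEC = [1,4,5]

[0] flags=0000 → (cmp)
[1] flags=0000 GT?T → r3=0xb0
[2] flags=0000 LT?F → skip
[3] flags=0000 → (cmp)
[4] flags=0000 NE?T → r0=0xf5
[5] flags=0000 CC?T → r4=0x91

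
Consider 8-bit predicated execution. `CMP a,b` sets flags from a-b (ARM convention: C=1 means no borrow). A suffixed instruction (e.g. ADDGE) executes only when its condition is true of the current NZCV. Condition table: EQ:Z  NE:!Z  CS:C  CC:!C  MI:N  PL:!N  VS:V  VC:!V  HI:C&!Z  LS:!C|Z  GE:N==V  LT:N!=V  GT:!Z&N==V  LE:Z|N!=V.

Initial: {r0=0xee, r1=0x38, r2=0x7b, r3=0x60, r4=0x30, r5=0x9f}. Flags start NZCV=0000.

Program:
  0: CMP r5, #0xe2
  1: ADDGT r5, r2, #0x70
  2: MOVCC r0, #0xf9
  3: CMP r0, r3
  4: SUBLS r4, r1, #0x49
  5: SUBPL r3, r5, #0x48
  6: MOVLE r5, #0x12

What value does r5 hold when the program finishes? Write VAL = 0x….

VAL = 0x12

[0] flags=1000 → (cmp)
[1] flags=1000 GT?F → skip
[2] flags=1000 CC?T → r0=0xf9
[3] flags=1010 → (cmp)
[4] flags=1010 LS?F → skip
[5] flags=1010 PL?F → skip
[6] flags=1010 LE?T → r5=0x12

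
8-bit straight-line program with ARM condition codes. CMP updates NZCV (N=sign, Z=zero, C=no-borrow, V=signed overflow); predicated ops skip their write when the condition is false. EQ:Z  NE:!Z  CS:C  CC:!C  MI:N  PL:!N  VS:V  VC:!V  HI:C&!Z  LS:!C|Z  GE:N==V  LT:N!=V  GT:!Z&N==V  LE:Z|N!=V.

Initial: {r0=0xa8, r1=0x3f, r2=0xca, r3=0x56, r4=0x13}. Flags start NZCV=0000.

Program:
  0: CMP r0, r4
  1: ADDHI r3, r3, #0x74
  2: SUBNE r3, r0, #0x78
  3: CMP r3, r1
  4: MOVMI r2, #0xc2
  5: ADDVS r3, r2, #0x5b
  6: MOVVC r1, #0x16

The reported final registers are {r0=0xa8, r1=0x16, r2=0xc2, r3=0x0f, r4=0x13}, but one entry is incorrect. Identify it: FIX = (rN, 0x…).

FIX = (r3, 0x30)

0: ✓ CMP  NZCV=1010
1: ✓ ADDHI  r3←0xca
2: ✓ SUBNE  r3←0x30
3: ✓ CMP  NZCV=1000
4: ✓ MOVMI  r2←0xc2
5: · ADDVS
6: ✓ MOVVC  r1←0x16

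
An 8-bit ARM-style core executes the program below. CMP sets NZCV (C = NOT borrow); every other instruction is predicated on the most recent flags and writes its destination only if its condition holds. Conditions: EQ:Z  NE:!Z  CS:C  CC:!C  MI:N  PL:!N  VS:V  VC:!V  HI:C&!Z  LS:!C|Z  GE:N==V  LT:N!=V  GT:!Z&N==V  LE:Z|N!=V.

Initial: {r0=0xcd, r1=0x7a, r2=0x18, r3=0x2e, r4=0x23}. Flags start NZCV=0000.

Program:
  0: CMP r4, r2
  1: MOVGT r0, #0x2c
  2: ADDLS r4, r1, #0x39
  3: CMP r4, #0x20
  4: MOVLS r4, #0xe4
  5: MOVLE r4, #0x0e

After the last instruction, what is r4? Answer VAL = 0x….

0: ✓ CMP  NZCV=0010
1: ✓ MOVGT  r0←0x2c
2: · ADDLS
3: ✓ CMP  NZCV=0010
4: · MOVLS
5: · MOVLE

VAL = 0x23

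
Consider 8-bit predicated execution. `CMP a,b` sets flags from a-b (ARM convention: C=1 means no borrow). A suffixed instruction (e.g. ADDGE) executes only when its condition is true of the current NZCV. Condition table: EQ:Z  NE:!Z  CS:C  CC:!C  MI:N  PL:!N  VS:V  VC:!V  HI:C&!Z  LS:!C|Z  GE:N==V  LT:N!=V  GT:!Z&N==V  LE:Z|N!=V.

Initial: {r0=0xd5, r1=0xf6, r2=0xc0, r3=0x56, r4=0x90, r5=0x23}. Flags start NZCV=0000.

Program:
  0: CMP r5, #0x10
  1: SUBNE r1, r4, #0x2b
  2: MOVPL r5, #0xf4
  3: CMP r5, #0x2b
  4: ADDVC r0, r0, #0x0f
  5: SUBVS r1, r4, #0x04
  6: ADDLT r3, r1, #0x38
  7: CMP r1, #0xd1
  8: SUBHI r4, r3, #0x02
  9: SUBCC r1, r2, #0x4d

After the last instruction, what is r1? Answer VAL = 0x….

VAL = 0x73

0: ✓ CMP  NZCV=0010
1: ✓ SUBNE  r1←0x65
2: ✓ MOVPL  r5←0xf4
3: ✓ CMP  NZCV=1010
4: ✓ ADDVC  r0←0xe4
5: · SUBVS
6: ✓ ADDLT  r3←0x9d
7: ✓ CMP  NZCV=1001
8: · SUBHI
9: ✓ SUBCC  r1←0x73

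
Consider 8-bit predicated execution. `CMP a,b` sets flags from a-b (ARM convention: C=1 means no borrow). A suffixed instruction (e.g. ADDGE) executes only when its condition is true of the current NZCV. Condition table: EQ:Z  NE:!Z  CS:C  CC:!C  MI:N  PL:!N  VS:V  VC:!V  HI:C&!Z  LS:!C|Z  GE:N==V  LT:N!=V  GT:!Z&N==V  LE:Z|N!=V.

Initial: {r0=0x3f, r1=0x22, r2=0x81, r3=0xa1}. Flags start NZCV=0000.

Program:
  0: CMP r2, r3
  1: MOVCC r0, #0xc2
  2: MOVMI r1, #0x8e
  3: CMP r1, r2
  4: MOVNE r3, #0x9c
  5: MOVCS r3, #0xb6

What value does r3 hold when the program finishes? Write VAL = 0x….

[0] flags=1000 → (cmp)
[1] flags=1000 CC?T → r0=0xc2
[2] flags=1000 MI?T → r1=0x8e
[3] flags=0010 → (cmp)
[4] flags=0010 NE?T → r3=0x9c
[5] flags=0010 CS?T → r3=0xb6

VAL = 0xb6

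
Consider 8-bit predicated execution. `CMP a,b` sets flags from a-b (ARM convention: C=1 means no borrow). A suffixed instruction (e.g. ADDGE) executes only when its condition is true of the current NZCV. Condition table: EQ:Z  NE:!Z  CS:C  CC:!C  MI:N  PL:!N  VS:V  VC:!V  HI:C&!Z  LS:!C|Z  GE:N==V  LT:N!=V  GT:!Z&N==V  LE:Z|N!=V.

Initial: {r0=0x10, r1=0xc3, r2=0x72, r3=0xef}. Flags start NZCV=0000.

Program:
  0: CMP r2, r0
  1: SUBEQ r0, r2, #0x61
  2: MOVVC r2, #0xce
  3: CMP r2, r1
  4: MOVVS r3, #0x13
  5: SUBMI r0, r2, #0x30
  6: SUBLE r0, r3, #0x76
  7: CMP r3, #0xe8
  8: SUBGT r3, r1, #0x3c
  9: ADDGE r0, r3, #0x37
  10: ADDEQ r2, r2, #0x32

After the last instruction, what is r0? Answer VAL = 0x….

VAL = 0xbe

[0] flags=0010 → (cmp)
[1] flags=0010 EQ?F → skip
[2] flags=0010 VC?T → r2=0xce
[3] flags=0010 → (cmp)
[4] flags=0010 VS?F → skip
[5] flags=0010 MI?F → skip
[6] flags=0010 LE?F → skip
[7] flags=0010 → (cmp)
[8] flags=0010 GT?T → r3=0x87
[9] flags=0010 GE?T → r0=0xbe
[10] flags=0010 EQ?F → skip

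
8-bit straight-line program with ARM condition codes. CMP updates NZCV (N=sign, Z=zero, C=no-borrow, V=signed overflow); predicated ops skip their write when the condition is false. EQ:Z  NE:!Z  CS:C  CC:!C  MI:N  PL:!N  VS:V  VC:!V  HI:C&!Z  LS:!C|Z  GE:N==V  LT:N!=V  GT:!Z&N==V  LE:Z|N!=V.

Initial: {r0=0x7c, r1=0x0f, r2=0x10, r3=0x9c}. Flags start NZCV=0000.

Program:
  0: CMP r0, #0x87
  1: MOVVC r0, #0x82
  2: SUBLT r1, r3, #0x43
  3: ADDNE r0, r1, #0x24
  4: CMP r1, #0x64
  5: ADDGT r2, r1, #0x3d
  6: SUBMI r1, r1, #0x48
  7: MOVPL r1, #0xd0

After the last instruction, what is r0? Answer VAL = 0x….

[0] flags=1001 → (cmp)
[1] flags=1001 VC?F → skip
[2] flags=1001 LT?F → skip
[3] flags=1001 NE?T → r0=0x33
[4] flags=1000 → (cmp)
[5] flags=1000 GT?F → skip
[6] flags=1000 MI?T → r1=0xc7
[7] flags=1000 PL?F → skip

VAL = 0x33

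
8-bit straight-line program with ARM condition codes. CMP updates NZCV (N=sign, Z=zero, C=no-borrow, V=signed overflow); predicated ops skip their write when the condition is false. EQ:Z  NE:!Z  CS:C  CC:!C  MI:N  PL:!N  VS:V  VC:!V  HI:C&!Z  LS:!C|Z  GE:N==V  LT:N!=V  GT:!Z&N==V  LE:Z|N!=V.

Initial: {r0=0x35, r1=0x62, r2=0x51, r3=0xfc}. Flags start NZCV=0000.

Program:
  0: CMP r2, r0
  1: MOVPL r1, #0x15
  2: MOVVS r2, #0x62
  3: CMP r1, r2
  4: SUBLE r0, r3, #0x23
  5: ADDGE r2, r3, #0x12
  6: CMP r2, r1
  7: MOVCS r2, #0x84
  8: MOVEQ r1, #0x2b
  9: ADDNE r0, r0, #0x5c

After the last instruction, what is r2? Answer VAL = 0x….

VAL = 0x84

0: ✓ CMP  NZCV=0010
1: ✓ MOVPL  r1←0x15
2: · MOVVS
3: ✓ CMP  NZCV=1000
4: ✓ SUBLE  r0←0xd9
5: · ADDGE
6: ✓ CMP  NZCV=0010
7: ✓ MOVCS  r2←0x84
8: · MOVEQ
9: ✓ ADDNE  r0←0x35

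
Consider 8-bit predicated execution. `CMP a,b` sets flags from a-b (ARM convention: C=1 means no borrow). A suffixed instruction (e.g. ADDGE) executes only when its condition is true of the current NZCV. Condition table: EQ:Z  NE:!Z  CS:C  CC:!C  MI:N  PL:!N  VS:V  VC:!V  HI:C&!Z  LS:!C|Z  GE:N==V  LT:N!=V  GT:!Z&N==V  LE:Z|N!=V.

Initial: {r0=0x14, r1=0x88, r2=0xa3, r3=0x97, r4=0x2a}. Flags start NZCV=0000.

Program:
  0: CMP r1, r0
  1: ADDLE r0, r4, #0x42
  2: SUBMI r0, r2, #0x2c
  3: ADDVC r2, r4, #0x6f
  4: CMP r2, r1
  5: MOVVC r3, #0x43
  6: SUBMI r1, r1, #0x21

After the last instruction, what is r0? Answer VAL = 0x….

VAL = 0x6c

[0] flags=0011 → (cmp)
[1] flags=0011 LE?T → r0=0x6c
[2] flags=0011 MI?F → skip
[3] flags=0011 VC?F → skip
[4] flags=0010 → (cmp)
[5] flags=0010 VC?T → r3=0x43
[6] flags=0010 MI?F → skip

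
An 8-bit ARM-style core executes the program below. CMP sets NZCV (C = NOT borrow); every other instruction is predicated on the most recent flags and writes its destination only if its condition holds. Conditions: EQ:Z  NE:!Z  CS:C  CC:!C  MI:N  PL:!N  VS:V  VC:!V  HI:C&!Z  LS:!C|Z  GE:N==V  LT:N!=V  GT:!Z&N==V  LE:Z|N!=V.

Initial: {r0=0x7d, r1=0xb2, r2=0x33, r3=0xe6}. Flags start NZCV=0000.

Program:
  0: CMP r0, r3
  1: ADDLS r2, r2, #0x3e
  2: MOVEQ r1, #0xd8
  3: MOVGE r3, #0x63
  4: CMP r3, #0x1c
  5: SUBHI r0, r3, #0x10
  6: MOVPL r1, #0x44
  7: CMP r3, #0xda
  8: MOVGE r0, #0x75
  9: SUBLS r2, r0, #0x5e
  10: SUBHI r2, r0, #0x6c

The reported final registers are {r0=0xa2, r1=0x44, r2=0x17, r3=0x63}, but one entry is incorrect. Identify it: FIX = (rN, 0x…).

0: ✓ CMP  NZCV=1001
1: ✓ ADDLS  r2←0x71
2: · MOVEQ
3: ✓ MOVGE  r3←0x63
4: ✓ CMP  NZCV=0010
5: ✓ SUBHI  r0←0x53
6: ✓ MOVPL  r1←0x44
7: ✓ CMP  NZCV=1001
8: ✓ MOVGE  r0←0x75
9: ✓ SUBLS  r2←0x17
10: · SUBHI

FIX = (r0, 0x75)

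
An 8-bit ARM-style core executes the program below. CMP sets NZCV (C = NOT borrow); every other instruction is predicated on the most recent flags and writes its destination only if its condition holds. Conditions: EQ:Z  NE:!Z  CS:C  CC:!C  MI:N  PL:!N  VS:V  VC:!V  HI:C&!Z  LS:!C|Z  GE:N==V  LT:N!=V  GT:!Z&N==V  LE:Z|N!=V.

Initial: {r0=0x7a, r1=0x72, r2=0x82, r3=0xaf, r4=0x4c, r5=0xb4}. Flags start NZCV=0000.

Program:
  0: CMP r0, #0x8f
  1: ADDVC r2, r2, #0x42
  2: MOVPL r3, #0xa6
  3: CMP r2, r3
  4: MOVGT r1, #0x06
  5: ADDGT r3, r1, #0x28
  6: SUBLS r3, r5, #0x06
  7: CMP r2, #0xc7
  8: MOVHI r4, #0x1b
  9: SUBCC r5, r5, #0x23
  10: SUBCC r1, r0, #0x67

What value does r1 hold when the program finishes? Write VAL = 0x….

[0] flags=1001 → (cmp)
[1] flags=1001 VC?F → skip
[2] flags=1001 PL?F → skip
[3] flags=1000 → (cmp)
[4] flags=1000 GT?F → skip
[5] flags=1000 GT?F → skip
[6] flags=1000 LS?T → r3=0xae
[7] flags=1000 → (cmp)
[8] flags=1000 HI?F → skip
[9] flags=1000 CC?T → r5=0x91
[10] flags=1000 CC?T → r1=0x13

VAL = 0x13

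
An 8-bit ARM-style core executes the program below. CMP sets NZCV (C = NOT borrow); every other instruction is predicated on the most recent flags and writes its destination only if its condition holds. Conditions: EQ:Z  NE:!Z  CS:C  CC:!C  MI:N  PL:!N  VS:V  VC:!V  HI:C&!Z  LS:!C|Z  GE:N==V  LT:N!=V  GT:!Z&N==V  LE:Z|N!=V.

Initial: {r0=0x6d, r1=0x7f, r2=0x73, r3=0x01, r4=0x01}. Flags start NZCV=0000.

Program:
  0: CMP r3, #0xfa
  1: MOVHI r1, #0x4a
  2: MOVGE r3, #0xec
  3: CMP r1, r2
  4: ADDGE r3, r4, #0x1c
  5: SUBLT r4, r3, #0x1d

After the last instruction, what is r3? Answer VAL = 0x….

0: ✓ CMP  NZCV=0000
1: · MOVHI
2: ✓ MOVGE  r3←0xec
3: ✓ CMP  NZCV=0010
4: ✓ ADDGE  r3←0x1d
5: · SUBLT

VAL = 0x1d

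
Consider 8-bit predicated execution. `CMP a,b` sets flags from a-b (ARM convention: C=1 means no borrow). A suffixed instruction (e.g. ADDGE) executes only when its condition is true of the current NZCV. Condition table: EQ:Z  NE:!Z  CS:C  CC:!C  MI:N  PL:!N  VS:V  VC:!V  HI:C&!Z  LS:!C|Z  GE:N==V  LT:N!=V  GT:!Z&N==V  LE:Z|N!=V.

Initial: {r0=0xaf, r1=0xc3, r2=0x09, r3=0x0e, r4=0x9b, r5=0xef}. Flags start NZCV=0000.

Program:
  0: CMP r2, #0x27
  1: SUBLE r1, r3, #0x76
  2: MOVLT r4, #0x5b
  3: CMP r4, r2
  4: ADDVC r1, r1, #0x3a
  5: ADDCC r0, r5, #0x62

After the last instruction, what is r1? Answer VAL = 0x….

[0] flags=1000 → (cmp)
[1] flags=1000 LE?T → r1=0x98
[2] flags=1000 LT?T → r4=0x5b
[3] flags=0010 → (cmp)
[4] flags=0010 VC?T → r1=0xd2
[5] flags=0010 CC?F → skip

VAL = 0xd2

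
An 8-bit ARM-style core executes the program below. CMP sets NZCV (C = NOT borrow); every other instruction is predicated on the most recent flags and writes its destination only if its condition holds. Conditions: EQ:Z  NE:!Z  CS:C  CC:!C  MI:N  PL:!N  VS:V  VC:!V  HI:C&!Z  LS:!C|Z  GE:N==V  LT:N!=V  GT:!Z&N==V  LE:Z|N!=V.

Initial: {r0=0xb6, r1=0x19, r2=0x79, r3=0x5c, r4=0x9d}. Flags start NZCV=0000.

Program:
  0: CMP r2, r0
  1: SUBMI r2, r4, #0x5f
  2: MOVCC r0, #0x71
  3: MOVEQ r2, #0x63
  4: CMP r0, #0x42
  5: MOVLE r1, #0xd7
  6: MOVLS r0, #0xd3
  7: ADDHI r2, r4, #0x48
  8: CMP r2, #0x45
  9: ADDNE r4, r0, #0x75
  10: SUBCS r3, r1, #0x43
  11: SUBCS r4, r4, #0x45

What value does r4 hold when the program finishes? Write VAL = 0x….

VAL = 0xa1

0: ✓ CMP  NZCV=1001
1: ✓ SUBMI  r2←0x3e
2: ✓ MOVCC  r0←0x71
3: · MOVEQ
4: ✓ CMP  NZCV=0010
5: · MOVLE
6: · MOVLS
7: ✓ ADDHI  r2←0xe5
8: ✓ CMP  NZCV=1010
9: ✓ ADDNE  r4←0xe6
10: ✓ SUBCS  r3←0xd6
11: ✓ SUBCS  r4←0xa1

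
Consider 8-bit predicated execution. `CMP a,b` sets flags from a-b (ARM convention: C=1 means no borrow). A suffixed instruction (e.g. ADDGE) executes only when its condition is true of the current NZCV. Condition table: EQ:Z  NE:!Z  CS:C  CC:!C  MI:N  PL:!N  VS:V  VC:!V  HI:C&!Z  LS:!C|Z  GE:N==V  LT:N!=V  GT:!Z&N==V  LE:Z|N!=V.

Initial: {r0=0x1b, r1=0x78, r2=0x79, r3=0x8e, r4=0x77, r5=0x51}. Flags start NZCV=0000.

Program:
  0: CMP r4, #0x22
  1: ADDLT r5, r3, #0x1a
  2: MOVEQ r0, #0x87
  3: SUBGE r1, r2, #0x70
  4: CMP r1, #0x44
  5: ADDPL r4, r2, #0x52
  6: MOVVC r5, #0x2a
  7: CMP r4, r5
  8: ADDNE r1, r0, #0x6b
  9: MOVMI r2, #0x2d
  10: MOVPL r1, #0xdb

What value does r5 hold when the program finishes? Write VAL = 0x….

VAL = 0x2a

0: ✓ CMP  NZCV=0010
1: · ADDLT
2: · MOVEQ
3: ✓ SUBGE  r1←0x09
4: ✓ CMP  NZCV=1000
5: · ADDPL
6: ✓ MOVVC  r5←0x2a
7: ✓ CMP  NZCV=0010
8: ✓ ADDNE  r1←0x86
9: · MOVMI
10: ✓ MOVPL  r1←0xdb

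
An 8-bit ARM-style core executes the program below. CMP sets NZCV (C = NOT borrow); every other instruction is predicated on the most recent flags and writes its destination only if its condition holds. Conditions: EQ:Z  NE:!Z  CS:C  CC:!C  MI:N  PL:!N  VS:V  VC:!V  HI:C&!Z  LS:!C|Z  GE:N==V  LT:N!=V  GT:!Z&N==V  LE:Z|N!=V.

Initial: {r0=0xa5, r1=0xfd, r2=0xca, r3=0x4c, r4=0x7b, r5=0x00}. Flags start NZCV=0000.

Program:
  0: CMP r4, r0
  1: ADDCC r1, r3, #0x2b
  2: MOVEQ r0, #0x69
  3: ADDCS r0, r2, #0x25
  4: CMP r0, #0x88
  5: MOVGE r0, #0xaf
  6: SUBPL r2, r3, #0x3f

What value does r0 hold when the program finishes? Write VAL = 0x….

VAL = 0xaf

[0] flags=1001 → (cmp)
[1] flags=1001 CC?T → r1=0x77
[2] flags=1001 EQ?F → skip
[3] flags=1001 CS?F → skip
[4] flags=0010 → (cmp)
[5] flags=0010 GE?T → r0=0xaf
[6] flags=0010 PL?T → r2=0x0d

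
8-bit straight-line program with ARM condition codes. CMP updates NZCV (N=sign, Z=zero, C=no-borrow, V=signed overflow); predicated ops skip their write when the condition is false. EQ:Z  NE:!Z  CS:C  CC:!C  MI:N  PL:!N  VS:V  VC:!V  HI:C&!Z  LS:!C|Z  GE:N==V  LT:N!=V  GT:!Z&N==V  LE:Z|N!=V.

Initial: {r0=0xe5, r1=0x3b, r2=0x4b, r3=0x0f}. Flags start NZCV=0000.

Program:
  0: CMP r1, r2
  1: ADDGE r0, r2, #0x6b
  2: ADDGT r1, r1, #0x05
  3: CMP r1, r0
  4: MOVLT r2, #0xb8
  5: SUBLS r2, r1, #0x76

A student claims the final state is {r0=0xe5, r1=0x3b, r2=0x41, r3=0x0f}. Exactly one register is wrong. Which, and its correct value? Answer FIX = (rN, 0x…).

0: ✓ CMP  NZCV=1000
1: · ADDGE
2: · ADDGT
3: ✓ CMP  NZCV=0000
4: · MOVLT
5: ✓ SUBLS  r2←0xc5

FIX = (r2, 0xc5)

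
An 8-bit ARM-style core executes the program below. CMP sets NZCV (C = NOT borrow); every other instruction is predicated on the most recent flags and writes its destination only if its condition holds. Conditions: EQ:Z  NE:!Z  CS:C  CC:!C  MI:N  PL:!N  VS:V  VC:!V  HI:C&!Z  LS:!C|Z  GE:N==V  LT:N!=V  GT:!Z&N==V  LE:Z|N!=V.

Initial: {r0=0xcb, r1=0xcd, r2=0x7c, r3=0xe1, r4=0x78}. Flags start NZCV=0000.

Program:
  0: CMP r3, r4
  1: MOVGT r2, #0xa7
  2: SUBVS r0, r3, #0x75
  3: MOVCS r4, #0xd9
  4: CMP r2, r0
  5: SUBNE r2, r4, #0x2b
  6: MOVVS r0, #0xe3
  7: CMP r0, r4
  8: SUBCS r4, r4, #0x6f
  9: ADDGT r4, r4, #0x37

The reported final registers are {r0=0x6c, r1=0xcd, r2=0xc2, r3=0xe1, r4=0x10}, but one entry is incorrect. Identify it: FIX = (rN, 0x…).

[0] flags=0011 → (cmp)
[1] flags=0011 GT?F → skip
[2] flags=0011 VS?T → r0=0x6c
[3] flags=0011 CS?T → r4=0xd9
[4] flags=0010 → (cmp)
[5] flags=0010 NE?T → r2=0xae
[6] flags=0010 VS?F → skip
[7] flags=1001 → (cmp)
[8] flags=1001 CS?F → skip
[9] flags=1001 GT?T → r4=0x10

FIX = (r2, 0xae)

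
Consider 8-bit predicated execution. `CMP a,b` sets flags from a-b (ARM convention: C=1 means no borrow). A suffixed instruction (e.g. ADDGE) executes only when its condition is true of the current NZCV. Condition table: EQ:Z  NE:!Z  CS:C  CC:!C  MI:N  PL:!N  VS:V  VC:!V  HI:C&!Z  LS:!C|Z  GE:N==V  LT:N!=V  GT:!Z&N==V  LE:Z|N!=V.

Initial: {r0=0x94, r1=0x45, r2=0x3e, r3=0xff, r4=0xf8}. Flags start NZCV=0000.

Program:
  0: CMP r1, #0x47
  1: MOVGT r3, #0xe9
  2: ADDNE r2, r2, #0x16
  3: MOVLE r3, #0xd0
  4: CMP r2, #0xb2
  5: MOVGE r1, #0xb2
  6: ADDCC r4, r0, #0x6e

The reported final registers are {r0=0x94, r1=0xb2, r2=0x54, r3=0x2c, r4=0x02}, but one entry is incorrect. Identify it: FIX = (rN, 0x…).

[0] flags=1000 → (cmp)
[1] flags=1000 GT?F → skip
[2] flags=1000 NE?T → r2=0x54
[3] flags=1000 LE?T → r3=0xd0
[4] flags=1001 → (cmp)
[5] flags=1001 GE?T → r1=0xb2
[6] flags=1001 CC?T → r4=0x02

FIX = (r3, 0xd0)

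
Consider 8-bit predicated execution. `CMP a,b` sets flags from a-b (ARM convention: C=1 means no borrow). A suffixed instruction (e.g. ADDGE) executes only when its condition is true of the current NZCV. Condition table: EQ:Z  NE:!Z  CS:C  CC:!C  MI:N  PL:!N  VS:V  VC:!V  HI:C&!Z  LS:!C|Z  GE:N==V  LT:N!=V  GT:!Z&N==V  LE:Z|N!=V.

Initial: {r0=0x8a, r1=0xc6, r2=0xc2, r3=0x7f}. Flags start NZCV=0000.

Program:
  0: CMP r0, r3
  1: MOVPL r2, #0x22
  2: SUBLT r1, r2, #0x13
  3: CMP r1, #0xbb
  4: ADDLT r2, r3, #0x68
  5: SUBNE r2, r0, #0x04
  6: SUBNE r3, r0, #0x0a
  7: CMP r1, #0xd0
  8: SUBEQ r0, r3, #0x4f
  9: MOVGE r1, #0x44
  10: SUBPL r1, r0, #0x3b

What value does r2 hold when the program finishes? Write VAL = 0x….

0: ✓ CMP  NZCV=0011
1: ✓ MOVPL  r2←0x22
2: ✓ SUBLT  r1←0x0f
3: ✓ CMP  NZCV=0000
4: · ADDLT
5: ✓ SUBNE  r2←0x86
6: ✓ SUBNE  r3←0x80
7: ✓ CMP  NZCV=0000
8: · SUBEQ
9: ✓ MOVGE  r1←0x44
10: ✓ SUBPL  r1←0x4f

VAL = 0x86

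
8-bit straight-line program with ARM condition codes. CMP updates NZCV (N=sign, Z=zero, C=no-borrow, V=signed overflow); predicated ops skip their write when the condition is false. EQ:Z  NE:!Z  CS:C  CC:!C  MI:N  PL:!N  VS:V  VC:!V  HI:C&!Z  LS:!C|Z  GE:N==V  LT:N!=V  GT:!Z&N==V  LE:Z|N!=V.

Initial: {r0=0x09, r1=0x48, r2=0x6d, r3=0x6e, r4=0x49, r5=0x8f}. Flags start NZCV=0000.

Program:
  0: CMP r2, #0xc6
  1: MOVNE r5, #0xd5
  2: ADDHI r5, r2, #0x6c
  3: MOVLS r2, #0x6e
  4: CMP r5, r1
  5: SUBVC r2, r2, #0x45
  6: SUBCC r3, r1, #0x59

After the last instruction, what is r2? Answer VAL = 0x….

0: ✓ CMP  NZCV=1001
1: ✓ MOVNE  r5←0xd5
2: · ADDHI
3: ✓ MOVLS  r2←0x6e
4: ✓ CMP  NZCV=1010
5: ✓ SUBVC  r2←0x29
6: · SUBCC

VAL = 0x29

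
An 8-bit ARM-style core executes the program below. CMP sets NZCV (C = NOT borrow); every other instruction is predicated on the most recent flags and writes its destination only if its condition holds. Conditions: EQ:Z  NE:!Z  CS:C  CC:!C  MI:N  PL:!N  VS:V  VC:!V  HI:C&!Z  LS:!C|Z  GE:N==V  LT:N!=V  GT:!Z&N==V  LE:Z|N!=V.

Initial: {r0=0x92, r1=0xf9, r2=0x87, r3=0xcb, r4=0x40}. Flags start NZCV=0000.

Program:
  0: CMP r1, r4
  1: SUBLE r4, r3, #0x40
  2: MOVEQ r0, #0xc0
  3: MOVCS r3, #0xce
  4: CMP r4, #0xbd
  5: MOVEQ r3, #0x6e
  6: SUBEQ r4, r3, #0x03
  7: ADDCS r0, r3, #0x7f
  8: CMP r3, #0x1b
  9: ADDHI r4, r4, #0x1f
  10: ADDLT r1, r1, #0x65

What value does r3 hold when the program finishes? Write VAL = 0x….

VAL = 0xce

0: ✓ CMP  NZCV=1010
1: ✓ SUBLE  r4←0x8b
2: · MOVEQ
3: ✓ MOVCS  r3←0xce
4: ✓ CMP  NZCV=1000
5: · MOVEQ
6: · SUBEQ
7: · ADDCS
8: ✓ CMP  NZCV=1010
9: ✓ ADDHI  r4←0xaa
10: ✓ ADDLT  r1←0x5e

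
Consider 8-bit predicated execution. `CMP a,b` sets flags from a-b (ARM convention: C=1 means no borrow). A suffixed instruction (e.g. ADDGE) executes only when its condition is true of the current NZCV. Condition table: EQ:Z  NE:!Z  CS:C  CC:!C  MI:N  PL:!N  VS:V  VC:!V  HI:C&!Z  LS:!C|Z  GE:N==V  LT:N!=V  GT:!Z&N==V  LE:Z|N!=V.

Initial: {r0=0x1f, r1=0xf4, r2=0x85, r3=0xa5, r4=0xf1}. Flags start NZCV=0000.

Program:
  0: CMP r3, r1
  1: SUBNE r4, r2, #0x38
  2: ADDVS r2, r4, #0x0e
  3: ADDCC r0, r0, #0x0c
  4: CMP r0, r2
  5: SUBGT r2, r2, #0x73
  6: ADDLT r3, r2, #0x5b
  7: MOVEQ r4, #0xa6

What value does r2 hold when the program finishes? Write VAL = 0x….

VAL = 0x12

0: ✓ CMP  NZCV=1000
1: ✓ SUBNE  r4←0x4d
2: · ADDVS
3: ✓ ADDCC  r0←0x2b
4: ✓ CMP  NZCV=1001
5: ✓ SUBGT  r2←0x12
6: · ADDLT
7: · MOVEQ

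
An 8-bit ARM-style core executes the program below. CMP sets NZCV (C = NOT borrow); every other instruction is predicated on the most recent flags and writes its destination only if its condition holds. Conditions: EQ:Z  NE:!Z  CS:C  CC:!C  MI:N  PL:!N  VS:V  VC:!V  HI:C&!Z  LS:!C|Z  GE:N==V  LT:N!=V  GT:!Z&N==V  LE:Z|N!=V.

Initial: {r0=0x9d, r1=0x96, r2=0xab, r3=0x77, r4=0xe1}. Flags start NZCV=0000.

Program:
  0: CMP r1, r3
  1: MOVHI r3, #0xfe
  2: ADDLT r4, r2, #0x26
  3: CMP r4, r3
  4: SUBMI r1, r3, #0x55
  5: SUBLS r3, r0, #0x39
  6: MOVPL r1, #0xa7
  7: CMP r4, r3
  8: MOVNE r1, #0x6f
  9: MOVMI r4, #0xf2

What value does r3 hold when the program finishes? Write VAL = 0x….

0: ✓ CMP  NZCV=0011
1: ✓ MOVHI  r3←0xfe
2: ✓ ADDLT  r4←0xd1
3: ✓ CMP  NZCV=1000
4: ✓ SUBMI  r1←0xa9
5: ✓ SUBLS  r3←0x64
6: · MOVPL
7: ✓ CMP  NZCV=0011
8: ✓ MOVNE  r1←0x6f
9: · MOVMI

VAL = 0x64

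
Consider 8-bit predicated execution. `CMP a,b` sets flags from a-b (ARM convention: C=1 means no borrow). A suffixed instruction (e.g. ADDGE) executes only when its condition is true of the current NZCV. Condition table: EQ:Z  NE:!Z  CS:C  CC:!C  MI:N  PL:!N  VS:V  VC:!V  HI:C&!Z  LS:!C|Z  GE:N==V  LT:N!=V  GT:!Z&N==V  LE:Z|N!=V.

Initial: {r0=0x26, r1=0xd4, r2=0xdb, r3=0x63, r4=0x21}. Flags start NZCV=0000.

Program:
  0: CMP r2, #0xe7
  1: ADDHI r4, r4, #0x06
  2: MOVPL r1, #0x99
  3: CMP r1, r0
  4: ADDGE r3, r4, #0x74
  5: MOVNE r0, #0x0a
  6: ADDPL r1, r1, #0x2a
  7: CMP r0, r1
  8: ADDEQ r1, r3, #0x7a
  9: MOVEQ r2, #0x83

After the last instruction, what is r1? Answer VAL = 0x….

VAL = 0xd4

[0] flags=1000 → (cmp)
[1] flags=1000 HI?F → skip
[2] flags=1000 PL?F → skip
[3] flags=1010 → (cmp)
[4] flags=1010 GE?F → skip
[5] flags=1010 NE?T → r0=0x0a
[6] flags=1010 PL?F → skip
[7] flags=0000 → (cmp)
[8] flags=0000 EQ?F → skip
[9] flags=0000 EQ?F → skip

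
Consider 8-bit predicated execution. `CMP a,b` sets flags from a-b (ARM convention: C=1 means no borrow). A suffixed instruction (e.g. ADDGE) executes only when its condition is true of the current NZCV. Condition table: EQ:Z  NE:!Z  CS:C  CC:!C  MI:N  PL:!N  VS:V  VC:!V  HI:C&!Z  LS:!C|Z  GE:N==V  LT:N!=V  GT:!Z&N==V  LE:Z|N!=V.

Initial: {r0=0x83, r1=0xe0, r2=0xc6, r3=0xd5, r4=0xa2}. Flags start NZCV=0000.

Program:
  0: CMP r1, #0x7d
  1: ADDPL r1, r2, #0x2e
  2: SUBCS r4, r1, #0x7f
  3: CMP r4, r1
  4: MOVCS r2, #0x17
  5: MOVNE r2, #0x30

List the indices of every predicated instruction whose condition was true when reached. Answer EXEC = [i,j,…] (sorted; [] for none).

EXEC = [1,2,5]

[0] flags=0011 → (cmp)
[1] flags=0011 PL?T → r1=0xf4
[2] flags=0011 CS?T → r4=0x75
[3] flags=1001 → (cmp)
[4] flags=1001 CS?F → skip
[5] flags=1001 NE?T → r2=0x30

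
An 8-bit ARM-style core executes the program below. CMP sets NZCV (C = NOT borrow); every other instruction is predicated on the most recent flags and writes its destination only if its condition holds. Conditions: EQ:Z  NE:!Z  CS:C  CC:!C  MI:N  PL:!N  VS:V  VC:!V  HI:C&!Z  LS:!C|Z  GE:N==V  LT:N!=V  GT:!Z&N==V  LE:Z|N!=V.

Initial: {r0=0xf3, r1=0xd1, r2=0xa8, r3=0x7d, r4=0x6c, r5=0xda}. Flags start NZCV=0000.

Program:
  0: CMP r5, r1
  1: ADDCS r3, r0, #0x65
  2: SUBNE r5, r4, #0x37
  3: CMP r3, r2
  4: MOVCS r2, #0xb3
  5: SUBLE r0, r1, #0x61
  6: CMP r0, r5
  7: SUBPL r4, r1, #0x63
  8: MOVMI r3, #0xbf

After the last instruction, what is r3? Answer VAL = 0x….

[0] flags=0010 → (cmp)
[1] flags=0010 CS?T → r3=0x58
[2] flags=0010 NE?T → r5=0x35
[3] flags=1001 → (cmp)
[4] flags=1001 CS?F → skip
[5] flags=1001 LE?F → skip
[6] flags=1010 → (cmp)
[7] flags=1010 PL?F → skip
[8] flags=1010 MI?T → r3=0xbf

VAL = 0xbf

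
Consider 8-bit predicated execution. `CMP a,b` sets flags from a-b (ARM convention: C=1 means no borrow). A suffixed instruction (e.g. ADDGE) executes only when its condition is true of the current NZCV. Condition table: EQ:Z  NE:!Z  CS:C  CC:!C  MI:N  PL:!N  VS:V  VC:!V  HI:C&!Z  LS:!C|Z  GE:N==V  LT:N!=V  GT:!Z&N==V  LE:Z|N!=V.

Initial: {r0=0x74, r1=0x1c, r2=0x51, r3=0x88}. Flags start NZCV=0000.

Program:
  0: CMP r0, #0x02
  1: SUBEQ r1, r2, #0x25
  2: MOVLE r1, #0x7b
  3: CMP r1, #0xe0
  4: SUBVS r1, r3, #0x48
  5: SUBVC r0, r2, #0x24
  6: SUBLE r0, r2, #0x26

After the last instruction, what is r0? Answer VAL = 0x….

[0] flags=0010 → (cmp)
[1] flags=0010 EQ?F → skip
[2] flags=0010 LE?F → skip
[3] flags=0000 → (cmp)
[4] flags=0000 VS?F → skip
[5] flags=0000 VC?T → r0=0x2d
[6] flags=0000 LE?F → skip

VAL = 0x2d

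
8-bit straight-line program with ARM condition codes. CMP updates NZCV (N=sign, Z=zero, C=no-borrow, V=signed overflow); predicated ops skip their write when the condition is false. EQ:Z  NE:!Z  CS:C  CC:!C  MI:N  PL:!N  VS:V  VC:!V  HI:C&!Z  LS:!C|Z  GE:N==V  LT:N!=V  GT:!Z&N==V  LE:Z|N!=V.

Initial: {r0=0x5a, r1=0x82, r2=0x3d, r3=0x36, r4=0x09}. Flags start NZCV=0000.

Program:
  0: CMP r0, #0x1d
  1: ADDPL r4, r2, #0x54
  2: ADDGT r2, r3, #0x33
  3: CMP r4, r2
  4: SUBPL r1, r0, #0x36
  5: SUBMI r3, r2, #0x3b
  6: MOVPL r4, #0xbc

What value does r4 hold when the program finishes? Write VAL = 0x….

VAL = 0xbc

[0] flags=0010 → (cmp)
[1] flags=0010 PL?T → r4=0x91
[2] flags=0010 GT?T → r2=0x69
[3] flags=0011 → (cmp)
[4] flags=0011 PL?T → r1=0x24
[5] flags=0011 MI?F → skip
[6] flags=0011 PL?T → r4=0xbc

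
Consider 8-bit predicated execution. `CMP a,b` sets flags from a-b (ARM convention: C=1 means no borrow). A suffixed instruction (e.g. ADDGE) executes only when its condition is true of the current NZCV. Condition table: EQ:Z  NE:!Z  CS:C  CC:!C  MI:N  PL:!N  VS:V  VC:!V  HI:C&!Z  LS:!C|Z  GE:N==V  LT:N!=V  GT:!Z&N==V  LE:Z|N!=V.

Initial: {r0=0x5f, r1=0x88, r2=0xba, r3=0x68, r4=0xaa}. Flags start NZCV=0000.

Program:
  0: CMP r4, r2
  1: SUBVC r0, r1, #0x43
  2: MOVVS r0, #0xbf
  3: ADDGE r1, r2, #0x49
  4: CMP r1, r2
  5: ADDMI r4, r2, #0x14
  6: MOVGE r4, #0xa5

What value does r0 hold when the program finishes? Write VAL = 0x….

[0] flags=1000 → (cmp)
[1] flags=1000 VC?T → r0=0x45
[2] flags=1000 VS?F → skip
[3] flags=1000 GE?F → skip
[4] flags=1000 → (cmp)
[5] flags=1000 MI?T → r4=0xce
[6] flags=1000 GE?F → skip

VAL = 0x45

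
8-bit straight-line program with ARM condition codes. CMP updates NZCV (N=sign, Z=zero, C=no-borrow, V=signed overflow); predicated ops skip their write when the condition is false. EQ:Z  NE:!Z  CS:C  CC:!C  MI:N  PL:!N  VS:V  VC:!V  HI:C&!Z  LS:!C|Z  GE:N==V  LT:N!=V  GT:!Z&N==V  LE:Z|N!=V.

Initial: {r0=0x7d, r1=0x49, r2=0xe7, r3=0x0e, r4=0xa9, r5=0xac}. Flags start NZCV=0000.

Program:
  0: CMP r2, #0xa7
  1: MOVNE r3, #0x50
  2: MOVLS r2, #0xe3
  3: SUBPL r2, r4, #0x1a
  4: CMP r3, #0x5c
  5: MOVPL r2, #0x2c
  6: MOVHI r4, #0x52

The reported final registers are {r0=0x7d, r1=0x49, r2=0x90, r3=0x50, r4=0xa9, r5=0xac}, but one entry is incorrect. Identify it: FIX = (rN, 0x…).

FIX = (r2, 0x8f)

[0] flags=0010 → (cmp)
[1] flags=0010 NE?T → r3=0x50
[2] flags=0010 LS?F → skip
[3] flags=0010 PL?T → r2=0x8f
[4] flags=1000 → (cmp)
[5] flags=1000 PL?F → skip
[6] flags=1000 HI?F → skip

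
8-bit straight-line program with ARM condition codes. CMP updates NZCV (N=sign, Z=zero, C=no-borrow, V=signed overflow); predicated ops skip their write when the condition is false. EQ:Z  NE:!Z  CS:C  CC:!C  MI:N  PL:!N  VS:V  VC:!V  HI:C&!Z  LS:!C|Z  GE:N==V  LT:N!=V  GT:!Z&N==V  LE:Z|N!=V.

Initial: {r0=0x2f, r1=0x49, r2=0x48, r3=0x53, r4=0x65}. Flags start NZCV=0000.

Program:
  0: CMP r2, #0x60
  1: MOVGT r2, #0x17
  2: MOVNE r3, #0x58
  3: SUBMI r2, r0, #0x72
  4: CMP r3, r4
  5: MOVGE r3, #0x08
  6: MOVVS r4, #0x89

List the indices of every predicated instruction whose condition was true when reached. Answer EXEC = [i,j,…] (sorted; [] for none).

0: ✓ CMP  NZCV=1000
1: · MOVGT
2: ✓ MOVNE  r3←0x58
3: ✓ SUBMI  r2←0xbd
4: ✓ CMP  NZCV=1000
5: · MOVGE
6: · MOVVS

EXEC = [2,3]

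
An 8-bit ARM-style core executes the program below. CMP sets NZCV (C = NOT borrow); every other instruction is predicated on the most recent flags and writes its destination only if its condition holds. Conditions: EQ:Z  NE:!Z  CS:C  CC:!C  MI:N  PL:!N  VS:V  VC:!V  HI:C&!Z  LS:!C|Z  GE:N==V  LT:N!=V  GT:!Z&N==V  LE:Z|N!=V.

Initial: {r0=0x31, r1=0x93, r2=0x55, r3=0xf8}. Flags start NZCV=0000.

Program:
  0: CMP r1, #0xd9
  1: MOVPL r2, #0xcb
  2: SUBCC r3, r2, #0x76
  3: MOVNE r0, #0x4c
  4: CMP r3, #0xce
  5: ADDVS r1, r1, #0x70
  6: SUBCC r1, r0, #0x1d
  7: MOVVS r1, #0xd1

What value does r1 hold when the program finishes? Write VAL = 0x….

VAL = 0x93

0: ✓ CMP  NZCV=1000
1: · MOVPL
2: ✓ SUBCC  r3←0xdf
3: ✓ MOVNE  r0←0x4c
4: ✓ CMP  NZCV=0010
5: · ADDVS
6: · SUBCC
7: · MOVVS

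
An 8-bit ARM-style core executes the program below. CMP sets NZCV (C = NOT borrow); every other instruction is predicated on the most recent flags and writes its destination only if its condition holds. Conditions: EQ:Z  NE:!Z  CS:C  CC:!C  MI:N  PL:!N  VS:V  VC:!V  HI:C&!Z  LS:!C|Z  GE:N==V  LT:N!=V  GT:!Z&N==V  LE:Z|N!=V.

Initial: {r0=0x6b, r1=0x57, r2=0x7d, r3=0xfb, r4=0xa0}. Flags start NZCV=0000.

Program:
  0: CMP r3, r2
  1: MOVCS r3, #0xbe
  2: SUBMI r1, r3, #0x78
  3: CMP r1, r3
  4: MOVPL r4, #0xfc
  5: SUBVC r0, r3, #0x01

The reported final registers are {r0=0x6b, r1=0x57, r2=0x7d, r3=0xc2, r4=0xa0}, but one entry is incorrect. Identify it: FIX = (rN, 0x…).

0: ✓ CMP  NZCV=0011
1: ✓ MOVCS  r3←0xbe
2: · SUBMI
3: ✓ CMP  NZCV=1001
4: · MOVPL
5: · SUBVC

FIX = (r3, 0xbe)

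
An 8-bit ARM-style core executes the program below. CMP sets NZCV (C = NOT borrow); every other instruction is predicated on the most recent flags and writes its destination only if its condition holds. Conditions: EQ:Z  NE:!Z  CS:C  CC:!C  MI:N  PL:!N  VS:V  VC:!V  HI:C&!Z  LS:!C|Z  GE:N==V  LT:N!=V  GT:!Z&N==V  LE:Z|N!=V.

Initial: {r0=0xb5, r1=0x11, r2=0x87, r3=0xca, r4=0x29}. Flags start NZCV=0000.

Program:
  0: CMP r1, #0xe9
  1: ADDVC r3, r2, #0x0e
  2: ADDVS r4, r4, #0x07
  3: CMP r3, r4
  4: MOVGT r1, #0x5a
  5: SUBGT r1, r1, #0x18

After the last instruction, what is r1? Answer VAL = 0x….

[0] flags=0000 → (cmp)
[1] flags=0000 VC?T → r3=0x95
[2] flags=0000 VS?F → skip
[3] flags=0011 → (cmp)
[4] flags=0011 GT?F → skip
[5] flags=0011 GT?F → skip

VAL = 0x11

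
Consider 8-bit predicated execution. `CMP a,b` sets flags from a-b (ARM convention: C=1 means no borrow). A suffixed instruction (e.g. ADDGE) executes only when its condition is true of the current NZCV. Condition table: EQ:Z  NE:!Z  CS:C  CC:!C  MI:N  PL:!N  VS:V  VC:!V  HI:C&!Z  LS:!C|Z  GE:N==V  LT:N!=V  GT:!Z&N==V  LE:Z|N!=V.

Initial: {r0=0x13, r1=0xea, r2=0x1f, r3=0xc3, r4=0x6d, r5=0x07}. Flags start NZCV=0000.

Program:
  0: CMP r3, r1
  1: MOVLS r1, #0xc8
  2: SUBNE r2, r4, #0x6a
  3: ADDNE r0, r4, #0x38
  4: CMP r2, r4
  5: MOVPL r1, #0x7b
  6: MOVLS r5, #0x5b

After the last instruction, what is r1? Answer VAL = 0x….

0: ✓ CMP  NZCV=1000
1: ✓ MOVLS  r1←0xc8
2: ✓ SUBNE  r2←0x03
3: ✓ ADDNE  r0←0xa5
4: ✓ CMP  NZCV=1000
5: · MOVPL
6: ✓ MOVLS  r5←0x5b

VAL = 0xc8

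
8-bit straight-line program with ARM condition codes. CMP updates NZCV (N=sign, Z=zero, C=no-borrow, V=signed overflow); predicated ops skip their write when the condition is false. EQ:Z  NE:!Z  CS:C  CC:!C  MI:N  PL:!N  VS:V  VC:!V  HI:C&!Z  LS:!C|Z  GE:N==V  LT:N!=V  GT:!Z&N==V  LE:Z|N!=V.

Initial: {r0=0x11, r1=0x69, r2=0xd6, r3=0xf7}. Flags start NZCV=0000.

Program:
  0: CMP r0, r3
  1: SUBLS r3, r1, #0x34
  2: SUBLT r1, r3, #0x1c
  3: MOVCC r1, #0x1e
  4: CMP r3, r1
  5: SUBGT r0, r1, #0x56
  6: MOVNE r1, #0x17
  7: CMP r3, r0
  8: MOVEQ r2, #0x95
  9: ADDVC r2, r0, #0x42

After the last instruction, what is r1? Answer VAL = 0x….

VAL = 0x17

0: ✓ CMP  NZCV=0000
1: ✓ SUBLS  r3←0x35
2: · SUBLT
3: ✓ MOVCC  r1←0x1e
4: ✓ CMP  NZCV=0010
5: ✓ SUBGT  r0←0xc8
6: ✓ MOVNE  r1←0x17
7: ✓ CMP  NZCV=0000
8: · MOVEQ
9: ✓ ADDVC  r2←0x0a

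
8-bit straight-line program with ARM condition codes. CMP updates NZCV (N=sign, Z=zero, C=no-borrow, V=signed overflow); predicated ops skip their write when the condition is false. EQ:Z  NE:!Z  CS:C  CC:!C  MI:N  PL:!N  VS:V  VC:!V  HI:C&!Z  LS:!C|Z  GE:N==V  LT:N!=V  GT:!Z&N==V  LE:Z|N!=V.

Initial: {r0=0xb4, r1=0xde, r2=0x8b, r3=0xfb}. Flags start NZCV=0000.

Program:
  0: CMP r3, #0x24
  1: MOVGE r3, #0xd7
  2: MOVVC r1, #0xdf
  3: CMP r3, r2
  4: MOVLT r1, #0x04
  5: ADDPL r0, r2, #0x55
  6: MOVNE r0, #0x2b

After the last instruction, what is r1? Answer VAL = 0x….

[0] flags=1010 → (cmp)
[1] flags=1010 GE?F → skip
[2] flags=1010 VC?T → r1=0xdf
[3] flags=0010 → (cmp)
[4] flags=0010 LT?F → skip
[5] flags=0010 PL?T → r0=0xe0
[6] flags=0010 NE?T → r0=0x2b

VAL = 0xdf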